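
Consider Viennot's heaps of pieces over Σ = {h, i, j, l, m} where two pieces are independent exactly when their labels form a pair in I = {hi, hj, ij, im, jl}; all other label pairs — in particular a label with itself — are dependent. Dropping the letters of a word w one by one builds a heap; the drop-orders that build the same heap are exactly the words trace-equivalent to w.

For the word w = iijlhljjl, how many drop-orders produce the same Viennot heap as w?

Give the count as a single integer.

#0=i has no predecessor
#1=i depends on [0:i]
#2=j has no predecessor
#3=l depends on [1:i]
#4=h depends on [3:l]
#5=l depends on [4:h]
#6=j depends on [2:j]
#7=j depends on [6:j]
#8=l depends on [5:l]
sources: [0:i, 2:j]
N(rest) = Σ N(rest − s) over sources s of rest; N(one piece) = 1:
  size 1 → [7]=1  [8]=1
  size 2 → [5,8]=1  [6,7]=1  [7,8]=2
  size 3 → [2,6,7]=1  [4,5,8]=1  [5,7,8]=3  [6,7,8]=3
  size 4 → [2,6,7,8]=4  [3,4,5,8]=1  [4,5,7,8]=4  [5,6,7,8]=6
  size 5 → [1,3,4,5,8]=1  [2,5,6,7,8]=10  [3,4,5,7,8]=5  [4,5,6,7,8]=10
  size 6 → [0,1,3,4,5,8]=1  [1,3,4,5,7,8]=6  [2,4,5,6,7,8]=20  [3,4,5,6,7,8]=15
  size 7 → [0,1,3,4,5,7,8]=7  [1,3,4,5,6,7,8]=21  [2,3,4,5,6,7,8]=35
  first=0(i) contributes 56
  first=2(j) contributes 28
|[w]| = 84

84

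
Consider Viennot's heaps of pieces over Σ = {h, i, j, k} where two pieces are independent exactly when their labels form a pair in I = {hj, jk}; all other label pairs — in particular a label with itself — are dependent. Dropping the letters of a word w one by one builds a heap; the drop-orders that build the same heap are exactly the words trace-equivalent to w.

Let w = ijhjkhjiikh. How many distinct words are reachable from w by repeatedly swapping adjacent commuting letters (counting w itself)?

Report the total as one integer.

20

piece 0:i — minimal
piece 1:j rests on {0:i}
piece 2:h rests on {0:i}
piece 3:j rests on {1:j}
piece 4:k rests on {2:h}
piece 5:h rests on {4:k}
piece 6:j rests on {3:j}
piece 7:i rests on {5:h, 6:j}
piece 8:i rests on {7:i}
piece 9:k rests on {8:i}
piece 10:h rests on {9:k}
minimal pieces: {0:i}
ways to finish when only these pieces remain (= sum over removing one remaining piece with nothing left below it):
  1 left: {10}→1
  2 left: {9,10}→1
  3 left: {8,9,10}→1
  4 left: {7,8,9,10}→1
  5 left: {5,7,8,9,10}→1  {6,7,8,9,10}→1
  6 left: {3,6,7,8,9,10}→1  {4,5,7,8,9,10}→1  {5,6,7,8,9,10}→2
  7 left: {1,3,6,7,8,9,10}→1  {2,4,5,7,8,9,10}→1  {3,5,6,7,8,9,10}→3  {4,5,6,7,8,9,10}→3
  8 left: {1,3,5,6,7,8,9,10}→4  {2,4,5,6,7,8,9,10}→4  {3,4,5,6,7,8,9,10}→6
  9 left: {1,3,4,5,6,7,8,9,10}→10  {2,3,4,5,6,7,8,9,10}→10
  placing 0:i first → 20 extensions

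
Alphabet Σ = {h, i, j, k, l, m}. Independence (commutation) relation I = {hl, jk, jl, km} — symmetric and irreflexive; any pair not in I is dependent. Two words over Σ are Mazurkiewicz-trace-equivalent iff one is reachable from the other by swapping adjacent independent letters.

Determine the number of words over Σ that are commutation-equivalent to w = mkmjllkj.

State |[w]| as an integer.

piece 0:m — minimal
piece 1:k — minimal
piece 2:m rests on {0:m}
piece 3:j rests on {2:m}
piece 4:l rests on {1:k, 2:m}
piece 5:l rests on {4:l}
piece 6:k rests on {5:l}
piece 7:j rests on {3:j}
minimal pieces: {0:m, 1:k}
ways to finish when only these pieces remain (= sum over removing one remaining piece with nothing left below it):
  1 left: {6}→1  {7}→1
  2 left: {3,7}→1  {5,6}→1  {6,7}→2
  3 left: {3,6,7}→3  {4,5,6}→1  {5,6,7}→3
  4 left: {1,4,5,6}→1  {3,5,6,7}→6  {4,5,6,7}→4
  5 left: {1,4,5,6,7}→5  {3,4,5,6,7}→10
  6 left: {1,3,4,5,6,7}→15  {2,3,4,5,6,7}→10
  placing 0:m first → 25 extensions
  placing 1:k first → 10 extensions
total linear extensions = 35

35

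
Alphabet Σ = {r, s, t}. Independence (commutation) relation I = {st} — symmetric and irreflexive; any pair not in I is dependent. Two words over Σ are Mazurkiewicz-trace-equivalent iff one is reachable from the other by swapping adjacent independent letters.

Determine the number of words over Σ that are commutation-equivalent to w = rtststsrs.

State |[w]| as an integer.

#0=r has no predecessor
#1=t depends on [0:r]
#2=s depends on [0:r]
#3=t depends on [1:t]
#4=s depends on [2:s]
#5=t depends on [3:t]
#6=s depends on [4:s]
#7=r depends on [5:t, 6:s]
#8=s depends on [7:r]
sources: [0:r]
N(rest) = Σ N(rest − s) over sources s of rest; N(one piece) = 1:
  size 1 → [8]=1
  size 2 → [7,8]=1
  size 3 → [5,7,8]=1  [6,7,8]=1
  size 4 → [3,5,7,8]=1  [4,6,7,8]=1  [5,6,7,8]=2
  size 5 → [1,3,5,7,8]=1  [2,4,6,7,8]=1  [3,5,6,7,8]=3  [4,5,6,7,8]=3
  size 6 → [1,3,5,6,7,8]=4  [2,4,5,6,7,8]=4  [3,4,5,6,7,8]=6
  size 7 → [1,3,4,5,6,7,8]=10  [2,3,4,5,6,7,8]=10
  first=0(r) contributes 20

20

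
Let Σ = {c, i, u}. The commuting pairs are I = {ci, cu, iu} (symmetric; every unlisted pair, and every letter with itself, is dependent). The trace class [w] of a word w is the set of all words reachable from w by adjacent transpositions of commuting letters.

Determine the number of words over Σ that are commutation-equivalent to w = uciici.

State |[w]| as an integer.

#0=u has no predecessor
#1=c has no predecessor
#2=i has no predecessor
#3=i depends on [2:i]
#4=c depends on [1:c]
#5=i depends on [3:i]
sources: [0:u, 1:c, 2:i]
N(rest) = Σ N(rest − s) over sources s of rest; N(one piece) = 1:
  size 1 → [0]=1  [4]=1  [5]=1
  size 2 → [0,4]=2  [0,5]=2  [1,4]=1  [3,5]=1  [4,5]=2
  size 3 → [0,1,4]=3  [0,3,5]=3  [0,4,5]=6  [1,4,5]=3  [2,3,5]=1  [3,4,5]=3
  size 4 → [0,1,4,5]=12  [0,2,3,5]=4  [0,3,4,5]=12  [1,3,4,5]=6  [2,3,4,5]=4
  first=0(u) contributes 10
  first=1(c) contributes 20
  first=2(i) contributes 30
|[w]| = 60

60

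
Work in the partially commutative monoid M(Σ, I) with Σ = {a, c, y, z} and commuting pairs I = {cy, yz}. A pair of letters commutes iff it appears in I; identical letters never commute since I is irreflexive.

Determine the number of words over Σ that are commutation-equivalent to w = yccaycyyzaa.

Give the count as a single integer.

30

0(y) covers ∅
1(c) covers ∅
2(c) covers 1:c
3(a) covers 0:y, 2:c
4(y) covers 3:a
5(c) covers 3:a
6(y) covers 4:y
7(y) covers 6:y
8(z) covers 5:c
9(a) covers 7:y, 8:z
10(a) covers 9:a
floor of heap: 0:y, 1:c
completions by unplaced set U, small U first (add the entries for U minus each lowest piece of U):
  |U|=1: {10}:1
  |U|=2: {9,10}:1
  |U|=3: {7,9,10}:1  {8,9,10}:1
  |U|=4: {5,8,9,10}:1  {6,7,9,10}:1  {7,8,9,10}:2
  |U|=5: {4,6,7,9,10}:1  {5,7,8,9,10}:3  {6,7,8,9,10}:3
  |U|=6: {4,6,7,8,9,10}:4  {5,6,7,8,9,10}:6
  |U|=7: {4,5,6,7,8,9,10}:10
  |U|=8: {3,4,5,6,7,8,9,10}:10
  |U|=9: {0,3,4,5,6,7,8,9,10}:10  {2,3,4,5,6,7,8,9,10}:10
  start at 0(y): 10
  start at 1(c): 20
sum over floor = 30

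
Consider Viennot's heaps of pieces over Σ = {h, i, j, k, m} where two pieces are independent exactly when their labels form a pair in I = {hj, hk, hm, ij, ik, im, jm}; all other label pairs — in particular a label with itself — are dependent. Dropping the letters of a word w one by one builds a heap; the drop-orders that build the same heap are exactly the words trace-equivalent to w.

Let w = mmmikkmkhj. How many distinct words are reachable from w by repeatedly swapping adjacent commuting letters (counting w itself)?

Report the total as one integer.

0(m) covers ∅
1(m) covers 0:m
2(m) covers 1:m
3(i) covers ∅
4(k) covers 2:m
5(k) covers 4:k
6(m) covers 5:k
7(k) covers 6:m
8(h) covers 3:i
9(j) covers 7:k
floor of heap: 0:m, 3:i
completions by unplaced set U, small U first (add the entries for U minus each lowest piece of U):
  |U|=1: {8}:1  {9}:1
  |U|=2: {3,8}:1  {7,9}:1  {8,9}:2
  |U|=3: {3,8,9}:3  {6,7,9}:1  {7,8,9}:3
  |U|=4: {3,7,8,9}:6  {5,6,7,9}:1  {6,7,8,9}:4
  |U|=5: {3,6,7,8,9}:10  {4,5,6,7,9}:1  {5,6,7,8,9}:5
  |U|=6: {2,4,5,6,7,9}:1  {3,5,6,7,8,9}:15  {4,5,6,7,8,9}:6
  |U|=7: {1,2,4,5,6,7,9}:1  {2,4,5,6,7,8,9}:7  {3,4,5,6,7,8,9}:21
  |U|=8: {0,1,2,4,5,6,7,9}:1  {1,2,4,5,6,7,8,9}:8  {2,3,4,5,6,7,8,9}:28
  start at 0(m): 36
  start at 3(i): 9
sum over floor = 45

45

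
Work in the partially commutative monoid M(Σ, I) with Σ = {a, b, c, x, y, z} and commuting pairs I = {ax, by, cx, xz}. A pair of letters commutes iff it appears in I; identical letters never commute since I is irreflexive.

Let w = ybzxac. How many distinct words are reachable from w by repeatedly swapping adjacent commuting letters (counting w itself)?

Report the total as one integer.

8

0(y) covers ∅
1(b) covers ∅
2(z) covers 0:y, 1:b
3(x) covers 0:y, 1:b
4(a) covers 2:z
5(c) covers 4:a
floor of heap: 0:y, 1:b
completions by unplaced set U, small U first (add the entries for U minus each lowest piece of U):
  |U|=1: {3}:1  {5}:1
  |U|=2: {3,5}:2  {4,5}:1
  |U|=3: {2,4,5}:1  {3,4,5}:3
  |U|=4: {2,3,4,5}:4
  start at 0(y): 4
  start at 1(b): 4
sum over floor = 8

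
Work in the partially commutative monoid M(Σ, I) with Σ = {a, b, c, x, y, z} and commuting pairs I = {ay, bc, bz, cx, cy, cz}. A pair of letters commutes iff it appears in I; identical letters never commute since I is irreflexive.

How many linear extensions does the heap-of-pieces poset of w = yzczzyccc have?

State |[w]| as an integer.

126

drop 0:y onto floor
drop 1:z onto {0:y}
drop 2:c onto floor
drop 3:z onto {1:z}
drop 4:z onto {3:z}
drop 5:y onto {4:z}
drop 6:c onto {2:c}
drop 7:c onto {6:c}
drop 8:c onto {7:c}
ground layer = {0:y, 2:c}
drop-orders for the pieces not yet dropped (sum over which currently-grounded one goes next):
  1 to go: {5} 1  {8} 1
  2 to go: {4,5} 1  {5,8} 2  {7,8} 1
  3 to go: {3,4,5} 1  {4,5,8} 3  {5,7,8} 3  {6,7,8} 1
  4 to go: {1,3,4,5} 1  {2,6,7,8} 1  {3,4,5,8} 4  {4,5,7,8} 6  {5,6,7,8} 4
  5 to go: {0,1,3,4,5} 1  {1,3,4,5,8} 5  {2,5,6,7,8} 5  {3,4,5,7,8} 10  {4,5,6,7,8} 10
  6 to go: {0,1,3,4,5,8} 6  {1,3,4,5,7,8} 15  {2,4,5,6,7,8} 15  {3,4,5,6,7,8} 20
  7 to go: {0,1,3,4,5,7,8} 21  {1,3,4,5,6,7,8} 35  {2,3,4,5,6,7,8} 35
  if 0:y drops first: 70 orders
  if 2:c drops first: 56 orders
heap linearizations: 126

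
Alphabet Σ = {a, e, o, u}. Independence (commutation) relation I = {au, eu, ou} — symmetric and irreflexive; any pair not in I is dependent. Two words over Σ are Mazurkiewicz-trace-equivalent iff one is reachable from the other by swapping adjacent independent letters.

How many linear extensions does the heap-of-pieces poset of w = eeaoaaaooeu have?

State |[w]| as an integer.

#0=e has no predecessor
#1=e depends on [0:e]
#2=a depends on [1:e]
#3=o depends on [2:a]
#4=a depends on [3:o]
#5=a depends on [4:a]
#6=a depends on [5:a]
#7=o depends on [6:a]
#8=o depends on [7:o]
#9=e depends on [8:o]
#10=u has no predecessor
sources: [0:e, 10:u]
N(rest) = Σ N(rest − s) over sources s of rest; N(one piece) = 1:
  size 1 → [9]=1  [10]=1
  size 2 → [8,9]=1  [9,10]=2
  size 3 → [7,8,9]=1  [8,9,10]=3
  size 4 → [6,7,8,9]=1  [7,8,9,10]=4
  size 5 → [5,6,7,8,9]=1  [6,7,8,9,10]=5
  size 6 → [4,5,6,7,8,9]=1  [5,6,7,8,9,10]=6
  size 7 → [3,4,5,6,7,8,9]=1  [4,5,6,7,8,9,10]=7
  size 8 → [2,3,4,5,6,7,8,9]=1  [3,4,5,6,7,8,9,10]=8
  size 9 → [1,2,3,4,5,6,7,8,9]=1  [2,3,4,5,6,7,8,9,10]=9
  first=0(e) contributes 10
  first=10(u) contributes 1
|[w]| = 11

11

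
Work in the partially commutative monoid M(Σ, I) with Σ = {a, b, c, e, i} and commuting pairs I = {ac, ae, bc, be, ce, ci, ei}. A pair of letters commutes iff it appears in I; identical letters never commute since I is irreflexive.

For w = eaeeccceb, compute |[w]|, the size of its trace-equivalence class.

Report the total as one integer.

1260

#0=e has no predecessor
#1=a has no predecessor
#2=e depends on [0:e]
#3=e depends on [2:e]
#4=c has no predecessor
#5=c depends on [4:c]
#6=c depends on [5:c]
#7=e depends on [3:e]
#8=b depends on [1:a]
sources: [0:e, 1:a, 4:c]
N(rest) = Σ N(rest − s) over sources s of rest; N(one piece) = 1:
  size 1 → [6]=1  [7]=1  [8]=1
  size 2 → [1,8]=1  [3,7]=1  [5,6]=1  [6,7]=2  [6,8]=2  [7,8]=2
  size 3 → [1,6,8]=3  [1,7,8]=3  [2,3,7]=1  [3,6,7]=3  [3,7,8]=3  [4,5,6]=1  [5,6,7]=3  [5,6,8]=3  [6,7,8]=6
  size 4 → [0,2,3,7]=1  [1,3,7,8]=6  [1,5,6,8]=6  [1,6,7,8]=12  [2,3,6,7]=4  [2,3,7,8]=4  [3,5,6,7]=6  [3,6,7,8]=12  [4,5,6,7]=4  [4,5,6,8]=4  [5,6,7,8]=12
  size 5 → [0,2,3,6,7]=5  [0,2,3,7,8]=5  [1,2,3,7,8]=10  [1,3,6,7,8]=30  [1,4,5,6,8]=10  [1,5,6,7,8]=30  [2,3,5,6,7]=10  [2,3,6,7,8]=20  [3,4,5,6,7]=10  [3,5,6,7,8]=30  [4,5,6,7,8]=20
  size 6 → [0,1,2,3,7,8]=15  [0,2,3,5,6,7]=15  [0,2,3,6,7,8]=30  [1,2,3,6,7,8]=60  [1,3,5,6,7,8]=90  [1,4,5,6,7,8]=60  [2,3,4,5,6,7]=20  [2,3,5,6,7,8]=60  [3,4,5,6,7,8]=60
  size 7 → [0,1,2,3,6,7,8]=105  [0,2,3,4,5,6,7]=35  [0,2,3,5,6,7,8]=105  [1,2,3,5,6,7,8]=210  [1,3,4,5,6,7,8]=210  [2,3,4,5,6,7,8]=140
  first=0(e) contributes 560
  first=1(a) contributes 280
  first=4(c) contributes 420
|[w]| = 1260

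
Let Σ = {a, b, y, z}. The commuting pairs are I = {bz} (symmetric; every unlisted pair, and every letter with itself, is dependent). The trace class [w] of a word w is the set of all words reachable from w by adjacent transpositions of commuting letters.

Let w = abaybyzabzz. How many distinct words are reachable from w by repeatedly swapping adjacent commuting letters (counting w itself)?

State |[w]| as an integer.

3

0(a) covers ∅
1(b) covers 0:a
2(a) covers 1:b
3(y) covers 2:a
4(b) covers 3:y
5(y) covers 4:b
6(z) covers 5:y
7(a) covers 6:z
8(b) covers 7:a
9(z) covers 7:a
10(z) covers 9:z
floor of heap: 0:a
completions by unplaced set U, small U first (add the entries for U minus each lowest piece of U):
  |U|=1: {8}:1  {10}:1
  |U|=2: {8,10}:2  {9,10}:1
  |U|=3: {8,9,10}:3
  |U|=4: {7,8,9,10}:3
  |U|=5: {6,7,8,9,10}:3
  |U|=6: {5,6,7,8,9,10}:3
  |U|=7: {4,5,6,7,8,9,10}:3
  |U|=8: {3,4,5,6,7,8,9,10}:3
  |U|=9: {2,3,4,5,6,7,8,9,10}:3
  start at 0(a): 3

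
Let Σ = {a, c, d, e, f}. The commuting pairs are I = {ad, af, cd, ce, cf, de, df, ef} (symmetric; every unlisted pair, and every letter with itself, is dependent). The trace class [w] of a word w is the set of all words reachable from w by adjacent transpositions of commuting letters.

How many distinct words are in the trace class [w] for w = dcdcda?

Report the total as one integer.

20

0(d) covers ∅
1(c) covers ∅
2(d) covers 0:d
3(c) covers 1:c
4(d) covers 2:d
5(a) covers 3:c
floor of heap: 0:d, 1:c
completions by unplaced set U, small U first (add the entries for U minus each lowest piece of U):
  |U|=1: {4}:1  {5}:1
  |U|=2: {2,4}:1  {3,5}:1  {4,5}:2
  |U|=3: {0,2,4}:1  {1,3,5}:1  {2,4,5}:3  {3,4,5}:3
  |U|=4: {0,2,4,5}:4  {1,3,4,5}:4  {2,3,4,5}:6
  start at 0(d): 10
  start at 1(c): 10
sum over floor = 20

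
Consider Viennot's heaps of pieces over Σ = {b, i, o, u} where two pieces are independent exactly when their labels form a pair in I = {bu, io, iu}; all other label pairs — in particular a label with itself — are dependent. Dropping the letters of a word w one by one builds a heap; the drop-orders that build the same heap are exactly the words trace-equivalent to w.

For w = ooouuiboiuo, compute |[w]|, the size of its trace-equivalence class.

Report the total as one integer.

piece 0:o — minimal
piece 1:o rests on {0:o}
piece 2:o rests on {1:o}
piece 3:u rests on {2:o}
piece 4:u rests on {3:u}
piece 5:i — minimal
piece 6:b rests on {2:o, 5:i}
piece 7:o rests on {4:u, 6:b}
piece 8:i rests on {6:b}
piece 9:u rests on {7:o}
piece 10:o rests on {9:u}
minimal pieces: {0:o, 5:i}
ways to finish when only these pieces remain (= sum over removing one remaining piece with nothing left below it):
  1 left: {8}→1  {10}→1
  2 left: {8,10}→2  {9,10}→1
  3 left: {7,9,10}→1  {8,9,10}→3
  4 left: {4,7,9,10}→1  {7,8,9,10}→4
  5 left: {3,4,7,9,10}→1  {4,7,8,9,10}→5  {6,7,8,9,10}→4
  6 left: {3,4,7,8,9,10}→6  {4,6,7,8,9,10}→9  {5,6,7,8,9,10}→4
  7 left: {3,4,6,7,8,9,10}→15  {4,5,6,7,8,9,10}→13
  8 left: {2,3,4,6,7,8,9,10}→15  {3,4,5,6,7,8,9,10}→28
  9 left: {1,2,3,4,6,7,8,9,10}→15  {2,3,4,5,6,7,8,9,10}→43
  placing 0:o first → 58 extensions
  placing 5:i first → 15 extensions
total linear extensions = 73

73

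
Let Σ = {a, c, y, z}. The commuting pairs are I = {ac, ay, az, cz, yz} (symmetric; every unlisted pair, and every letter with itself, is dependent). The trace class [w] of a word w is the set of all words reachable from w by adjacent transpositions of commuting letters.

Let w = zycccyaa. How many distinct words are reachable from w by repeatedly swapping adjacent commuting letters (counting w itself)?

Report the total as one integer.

#0=z has no predecessor
#1=y has no predecessor
#2=c depends on [1:y]
#3=c depends on [2:c]
#4=c depends on [3:c]
#5=y depends on [4:c]
#6=a has no predecessor
#7=a depends on [6:a]
sources: [0:z, 1:y, 6:a]
N(rest) = Σ N(rest − s) over sources s of rest; N(one piece) = 1:
  size 1 → [0]=1  [5]=1  [7]=1
  size 2 → [0,5]=2  [0,7]=2  [4,5]=1  [5,7]=2  [6,7]=1
  size 3 → [0,4,5]=3  [0,5,7]=6  [0,6,7]=3  [3,4,5]=1  [4,5,7]=3  [5,6,7]=3
  size 4 → [0,3,4,5]=4  [0,4,5,7]=12  [0,5,6,7]=12  [2,3,4,5]=1  [3,4,5,7]=4  [4,5,6,7]=6
  size 5 → [0,2,3,4,5]=5  [0,3,4,5,7]=20  [0,4,5,6,7]=30  [1,2,3,4,5]=1  [2,3,4,5,7]=5  [3,4,5,6,7]=10
  size 6 → [0,1,2,3,4,5]=6  [0,2,3,4,5,7]=30  [0,3,4,5,6,7]=60  [1,2,3,4,5,7]=6  [2,3,4,5,6,7]=15
  first=0(z) contributes 21
  first=1(y) contributes 105
  first=6(a) contributes 42
|[w]| = 168

168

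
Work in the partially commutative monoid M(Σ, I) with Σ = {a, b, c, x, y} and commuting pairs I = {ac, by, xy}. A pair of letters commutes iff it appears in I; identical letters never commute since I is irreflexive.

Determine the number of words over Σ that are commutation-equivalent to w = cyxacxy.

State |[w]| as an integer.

8

0(c) covers ∅
1(y) covers 0:c
2(x) covers 0:c
3(a) covers 1:y, 2:x
4(c) covers 1:y, 2:x
5(x) covers 3:a, 4:c
6(y) covers 3:a, 4:c
floor of heap: 0:c
completions by unplaced set U, small U first (add the entries for U minus each lowest piece of U):
  |U|=1: {5}:1  {6}:1
  |U|=2: {5,6}:2
  |U|=3: {3,5,6}:2  {4,5,6}:2
  |U|=4: {3,4,5,6}:4
  |U|=5: {1,3,4,5,6}:4  {2,3,4,5,6}:4
  start at 0(c): 8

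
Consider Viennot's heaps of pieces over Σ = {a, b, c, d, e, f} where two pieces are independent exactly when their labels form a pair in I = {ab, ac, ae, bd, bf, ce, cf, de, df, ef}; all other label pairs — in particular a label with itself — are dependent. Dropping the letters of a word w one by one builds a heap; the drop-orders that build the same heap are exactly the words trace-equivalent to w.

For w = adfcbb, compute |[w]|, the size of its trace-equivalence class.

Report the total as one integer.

5

#0=a has no predecessor
#1=d depends on [0:a]
#2=f depends on [0:a]
#3=c depends on [1:d]
#4=b depends on [3:c]
#5=b depends on [4:b]
sources: [0:a]
N(rest) = Σ N(rest − s) over sources s of rest; N(one piece) = 1:
  size 1 → [2]=1  [5]=1
  size 2 → [2,5]=2  [4,5]=1
  size 3 → [2,4,5]=3  [3,4,5]=1
  size 4 → [1,3,4,5]=1  [2,3,4,5]=4
  first=0(a) contributes 5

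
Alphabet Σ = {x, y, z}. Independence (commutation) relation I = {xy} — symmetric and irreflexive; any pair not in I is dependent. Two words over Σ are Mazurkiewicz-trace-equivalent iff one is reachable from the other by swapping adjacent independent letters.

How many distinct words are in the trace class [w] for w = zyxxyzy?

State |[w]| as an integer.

6

0(z) covers ∅
1(y) covers 0:z
2(x) covers 0:z
3(x) covers 2:x
4(y) covers 1:y
5(z) covers 3:x, 4:y
6(y) covers 5:z
floor of heap: 0:z
completions by unplaced set U, small U first (add the entries for U minus each lowest piece of U):
  |U|=1: {6}:1
  |U|=2: {5,6}:1
  |U|=3: {3,5,6}:1  {4,5,6}:1
  |U|=4: {1,4,5,6}:1  {2,3,5,6}:1  {3,4,5,6}:2
  |U|=5: {1,3,4,5,6}:3  {2,3,4,5,6}:3
  start at 0(z): 6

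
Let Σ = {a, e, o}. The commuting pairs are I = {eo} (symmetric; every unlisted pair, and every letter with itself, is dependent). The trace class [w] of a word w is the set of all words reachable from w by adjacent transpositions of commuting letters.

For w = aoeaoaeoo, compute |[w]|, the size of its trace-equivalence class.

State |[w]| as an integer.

6

#0=a has no predecessor
#1=o depends on [0:a]
#2=e depends on [0:a]
#3=a depends on [1:o, 2:e]
#4=o depends on [3:a]
#5=a depends on [4:o]
#6=e depends on [5:a]
#7=o depends on [5:a]
#8=o depends on [7:o]
sources: [0:a]
N(rest) = Σ N(rest − s) over sources s of rest; N(one piece) = 1:
  size 1 → [6]=1  [8]=1
  size 2 → [6,8]=2  [7,8]=1
  size 3 → [6,7,8]=3
  size 4 → [5,6,7,8]=3
  size 5 → [4,5,6,7,8]=3
  size 6 → [3,4,5,6,7,8]=3
  size 7 → [1,3,4,5,6,7,8]=3  [2,3,4,5,6,7,8]=3
  first=0(a) contributes 6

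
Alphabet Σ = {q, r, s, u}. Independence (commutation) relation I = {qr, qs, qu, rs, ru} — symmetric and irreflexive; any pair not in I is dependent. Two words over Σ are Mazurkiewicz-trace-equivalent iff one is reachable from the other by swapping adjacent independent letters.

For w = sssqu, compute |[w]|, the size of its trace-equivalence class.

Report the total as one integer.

#0=s has no predecessor
#1=s depends on [0:s]
#2=s depends on [1:s]
#3=q has no predecessor
#4=u depends on [2:s]
sources: [0:s, 3:q]
N(rest) = Σ N(rest − s) over sources s of rest; N(one piece) = 1:
  size 1 → [3]=1  [4]=1
  size 2 → [2,4]=1  [3,4]=2
  size 3 → [1,2,4]=1  [2,3,4]=3
  first=0(s) contributes 4
  first=3(q) contributes 1
|[w]| = 5

5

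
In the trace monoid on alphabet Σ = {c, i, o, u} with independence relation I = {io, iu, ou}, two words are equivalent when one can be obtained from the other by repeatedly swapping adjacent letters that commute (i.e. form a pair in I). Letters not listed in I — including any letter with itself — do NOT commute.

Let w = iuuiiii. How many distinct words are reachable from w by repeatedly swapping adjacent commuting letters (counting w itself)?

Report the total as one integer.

0(i) covers ∅
1(u) covers ∅
2(u) covers 1:u
3(i) covers 0:i
4(i) covers 3:i
5(i) covers 4:i
6(i) covers 5:i
floor of heap: 0:i, 1:u
completions by unplaced set U, small U first (add the entries for U minus each lowest piece of U):
  |U|=1: {2}:1  {6}:1
  |U|=2: {1,2}:1  {2,6}:2  {5,6}:1
  |U|=3: {1,2,6}:3  {2,5,6}:3  {4,5,6}:1
  |U|=4: {1,2,5,6}:6  {2,4,5,6}:4  {3,4,5,6}:1
  |U|=5: {0,3,4,5,6}:1  {1,2,4,5,6}:10  {2,3,4,5,6}:5
  start at 0(i): 15
  start at 1(u): 6
sum over floor = 21

21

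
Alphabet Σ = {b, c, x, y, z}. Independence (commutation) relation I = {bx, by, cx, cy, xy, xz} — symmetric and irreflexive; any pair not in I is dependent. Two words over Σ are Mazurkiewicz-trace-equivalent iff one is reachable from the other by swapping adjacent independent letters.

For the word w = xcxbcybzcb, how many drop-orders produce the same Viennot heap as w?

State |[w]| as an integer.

piece 0:x — minimal
piece 1:c — minimal
piece 2:x rests on {0:x}
piece 3:b rests on {1:c}
piece 4:c rests on {3:b}
piece 5:y — minimal
piece 6:b rests on {4:c}
piece 7:z rests on {5:y, 6:b}
piece 8:c rests on {7:z}
piece 9:b rests on {8:c}
minimal pieces: {0:x, 1:c, 5:y}
ways to finish when only these pieces remain (= sum over removing one remaining piece with nothing left below it):
  1 left: {2}→1  {9}→1
  2 left: {0,2}→1  {2,9}→2  {8,9}→1
  3 left: {0,2,9}→3  {2,8,9}→3  {7,8,9}→1
  4 left: {0,2,8,9}→6  {2,7,8,9}→4  {5,7,8,9}→1  {6,7,8,9}→1
  5 left: {0,2,7,8,9}→10  {2,5,7,8,9}→5  {2,6,7,8,9}→5  {4,6,7,8,9}→1  {5,6,7,8,9}→2
  6 left: {0,2,5,7,8,9}→15  {0,2,6,7,8,9}→15  {2,4,6,7,8,9}→6  {2,5,6,7,8,9}→12  {3,4,6,7,8,9}→1  {4,5,6,7,8,9}→3
  7 left: {0,2,4,6,7,8,9}→21  {0,2,5,6,7,8,9}→42  {1,3,4,6,7,8,9}→1  {2,3,4,6,7,8,9}→7  {2,4,5,6,7,8,9}→21  {3,4,5,6,7,8,9}→4
  8 left: {0,2,3,4,6,7,8,9}→28  {0,2,4,5,6,7,8,9}→84  {1,2,3,4,6,7,8,9}→8  {1,3,4,5,6,7,8,9}→5  {2,3,4,5,6,7,8,9}→32
  placing 0:x first → 45 extensions
  placing 1:c first → 144 extensions
  placing 5:y first → 36 extensions
total linear extensions = 225

225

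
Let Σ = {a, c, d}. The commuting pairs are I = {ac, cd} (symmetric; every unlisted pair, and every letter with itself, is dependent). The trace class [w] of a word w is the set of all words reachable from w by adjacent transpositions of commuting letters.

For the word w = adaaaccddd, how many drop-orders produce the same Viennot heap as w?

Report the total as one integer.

45

piece 0:a — minimal
piece 1:d rests on {0:a}
piece 2:a rests on {1:d}
piece 3:a rests on {2:a}
piece 4:a rests on {3:a}
piece 5:c — minimal
piece 6:c rests on {5:c}
piece 7:d rests on {4:a}
piece 8:d rests on {7:d}
piece 9:d rests on {8:d}
minimal pieces: {0:a, 5:c}
ways to finish when only these pieces remain (= sum over removing one remaining piece with nothing left below it):
  1 left: {6}→1  {9}→1
  2 left: {5,6}→1  {6,9}→2  {8,9}→1
  3 left: {5,6,9}→3  {6,8,9}→3  {7,8,9}→1
  4 left: {4,7,8,9}→1  {5,6,8,9}→6  {6,7,8,9}→4
  5 left: {3,4,7,8,9}→1  {4,6,7,8,9}→5  {5,6,7,8,9}→10
  6 left: {2,3,4,7,8,9}→1  {3,4,6,7,8,9}→6  {4,5,6,7,8,9}→15
  7 left: {1,2,3,4,7,8,9}→1  {2,3,4,6,7,8,9}→7  {3,4,5,6,7,8,9}→21
  8 left: {0,1,2,3,4,7,8,9}→1  {1,2,3,4,6,7,8,9}→8  {2,3,4,5,6,7,8,9}→28
  placing 0:a first → 36 extensions
  placing 5:c first → 9 extensions
total linear extensions = 45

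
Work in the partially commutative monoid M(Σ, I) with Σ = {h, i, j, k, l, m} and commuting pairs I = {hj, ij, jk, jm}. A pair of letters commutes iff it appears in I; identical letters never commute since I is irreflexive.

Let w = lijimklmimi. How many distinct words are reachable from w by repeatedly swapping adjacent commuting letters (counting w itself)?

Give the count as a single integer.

5

#0=l has no predecessor
#1=i depends on [0:l]
#2=j depends on [0:l]
#3=i depends on [1:i]
#4=m depends on [3:i]
#5=k depends on [4:m]
#6=l depends on [2:j, 5:k]
#7=m depends on [6:l]
#8=i depends on [7:m]
#9=m depends on [8:i]
#10=i depends on [9:m]
sources: [0:l]
N(rest) = Σ N(rest − s) over sources s of rest; N(one piece) = 1:
  size 1 → [10]=1
  size 2 → [9,10]=1
  size 3 → [8,9,10]=1
  size 4 → [7,8,9,10]=1
  size 5 → [6,7,8,9,10]=1
  size 6 → [2,6,7,8,9,10]=1  [5,6,7,8,9,10]=1
  size 7 → [2,5,6,7,8,9,10]=2  [4,5,6,7,8,9,10]=1
  size 8 → [2,4,5,6,7,8,9,10]=3  [3,4,5,6,7,8,9,10]=1
  size 9 → [1,3,4,5,6,7,8,9,10]=1  [2,3,4,5,6,7,8,9,10]=4
  first=0(l) contributes 5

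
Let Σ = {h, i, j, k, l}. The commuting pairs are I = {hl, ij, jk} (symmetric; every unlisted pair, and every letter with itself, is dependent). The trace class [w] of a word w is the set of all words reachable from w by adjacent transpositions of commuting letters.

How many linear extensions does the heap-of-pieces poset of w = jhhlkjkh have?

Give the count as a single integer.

9

0(j) covers ∅
1(h) covers 0:j
2(h) covers 1:h
3(l) covers 0:j
4(k) covers 2:h, 3:l
5(j) covers 2:h, 3:l
6(k) covers 4:k
7(h) covers 5:j, 6:k
floor of heap: 0:j
completions by unplaced set U, small U first (add the entries for U minus each lowest piece of U):
  |U|=1: {7}:1
  |U|=2: {5,7}:1  {6,7}:1
  |U|=3: {4,6,7}:1  {5,6,7}:2
  |U|=4: {4,5,6,7}:3
  |U|=5: {2,4,5,6,7}:3  {3,4,5,6,7}:3
  |U|=6: {1,2,4,5,6,7}:3  {2,3,4,5,6,7}:6
  start at 0(j): 9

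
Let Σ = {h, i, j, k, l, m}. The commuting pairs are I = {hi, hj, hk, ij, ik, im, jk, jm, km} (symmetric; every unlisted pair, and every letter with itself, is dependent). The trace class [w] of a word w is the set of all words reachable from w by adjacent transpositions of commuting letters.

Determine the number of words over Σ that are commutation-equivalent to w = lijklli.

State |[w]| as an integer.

6

piece 0:l — minimal
piece 1:i rests on {0:l}
piece 2:j rests on {0:l}
piece 3:k rests on {0:l}
piece 4:l rests on {1:i, 2:j, 3:k}
piece 5:l rests on {4:l}
piece 6:i rests on {5:l}
minimal pieces: {0:l}
ways to finish when only these pieces remain (= sum over removing one remaining piece with nothing left below it):
  1 left: {6}→1
  2 left: {5,6}→1
  3 left: {4,5,6}→1
  4 left: {1,4,5,6}→1  {2,4,5,6}→1  {3,4,5,6}→1
  5 left: {1,2,4,5,6}→2  {1,3,4,5,6}→2  {2,3,4,5,6}→2
  placing 0:l first → 6 extensions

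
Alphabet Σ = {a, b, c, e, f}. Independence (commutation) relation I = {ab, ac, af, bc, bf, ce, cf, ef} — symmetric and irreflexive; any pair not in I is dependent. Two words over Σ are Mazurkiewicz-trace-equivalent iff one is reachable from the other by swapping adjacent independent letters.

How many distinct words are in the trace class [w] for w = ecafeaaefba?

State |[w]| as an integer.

0(e) covers ∅
1(c) covers ∅
2(a) covers 0:e
3(f) covers ∅
4(e) covers 2:a
5(a) covers 4:e
6(a) covers 5:a
7(e) covers 6:a
8(f) covers 3:f
9(b) covers 7:e
10(a) covers 7:e
floor of heap: 0:e, 1:c, 3:f
completions by unplaced set U, small U first (add the entries for U minus each lowest piece of U):
  |U|=1: {1}:1  {8}:1  {9}:1  {10}:1
  |U|=2: {1,8}:2  {1,9}:2  {1,10}:2  {3,8}:1  {8,9}:2  {8,10}:2  {9,10}:2
  |U|=3: {1,3,8}:3  {1,8,9}:6  {1,8,10}:6  {1,9,10}:6  {3,8,9}:3  {3,8,10}:3  {7,9,10}:2  {8,9,10}:6
  |U|=4: {1,3,8,9}:12  {1,3,8,10}:12  {1,7,9,10}:8  {1,8,9,10}:24  {3,8,9,10}:12  {6,7,9,10}:2  {7,8,9,10}:8
  |U|=5: {1,3,8,9,10}:60  {1,6,7,9,10}:10  {1,7,8,9,10}:40  {3,7,8,9,10}:20  {5,6,7,9,10}:2  {6,7,8,9,10}:10
  |U|=6: {1,3,7,8,9,10}:120  {1,5,6,7,9,10}:12  {1,6,7,8,9,10}:60  {3,6,7,8,9,10}:30  {4,5,6,7,9,10}:2  {5,6,7,8,9,10}:12
  |U|=7: {1,3,6,7,8,9,10}:210  {1,4,5,6,7,9,10}:14  {1,5,6,7,8,9,10}:84  {2,4,5,6,7,9,10}:2  {3,5,6,7,8,9,10}:42  {4,5,6,7,8,9,10}:14
  |U|=8: {0,2,4,5,6,7,9,10}:2  {1,2,4,5,6,7,9,10}:16  {1,3,5,6,7,8,9,10}:336  {1,4,5,6,7,8,9,10}:112  {2,4,5,6,7,8,9,10}:16  {3,4,5,6,7,8,9,10}:56
  |U|=9: {0,1,2,4,5,6,7,9,10}:18  {0,2,4,5,6,7,8,9,10}:18  {1,2,4,5,6,7,8,9,10}:144  {1,3,4,5,6,7,8,9,10}:504  {2,3,4,5,6,7,8,9,10}:72
  start at 0(e): 720
  start at 1(c): 90
  start at 3(f): 180
sum over floor = 990

990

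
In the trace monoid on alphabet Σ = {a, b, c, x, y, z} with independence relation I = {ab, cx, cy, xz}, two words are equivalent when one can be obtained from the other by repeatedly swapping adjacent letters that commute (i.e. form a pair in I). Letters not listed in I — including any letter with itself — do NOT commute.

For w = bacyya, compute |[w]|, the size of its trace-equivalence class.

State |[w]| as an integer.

6

drop 0:b onto floor
drop 1:a onto floor
drop 2:c onto {0:b, 1:a}
drop 3:y onto {0:b, 1:a}
drop 4:y onto {3:y}
drop 5:a onto {2:c, 4:y}
ground layer = {0:b, 1:a}
drop-orders for the pieces not yet dropped (sum over which currently-grounded one goes next):
  1 to go: {5} 1
  2 to go: {2,5} 1  {4,5} 1
  3 to go: {2,4,5} 2  {3,4,5} 1
  4 to go: {2,3,4,5} 3
  if 0:b drops first: 3 orders
  if 1:a drops first: 3 orders
heap linearizations: 6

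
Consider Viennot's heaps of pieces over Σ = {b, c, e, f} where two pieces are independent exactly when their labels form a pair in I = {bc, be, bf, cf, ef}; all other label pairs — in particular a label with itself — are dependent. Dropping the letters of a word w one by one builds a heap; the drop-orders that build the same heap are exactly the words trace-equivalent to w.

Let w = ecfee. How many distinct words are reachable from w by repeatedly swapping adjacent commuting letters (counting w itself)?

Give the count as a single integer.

#0=e has no predecessor
#1=c depends on [0:e]
#2=f has no predecessor
#3=e depends on [1:c]
#4=e depends on [3:e]
sources: [0:e, 2:f]
N(rest) = Σ N(rest − s) over sources s of rest; N(one piece) = 1:
  size 1 → [2]=1  [4]=1
  size 2 → [2,4]=2  [3,4]=1
  size 3 → [1,3,4]=1  [2,3,4]=3
  first=0(e) contributes 4
  first=2(f) contributes 1
|[w]| = 5

5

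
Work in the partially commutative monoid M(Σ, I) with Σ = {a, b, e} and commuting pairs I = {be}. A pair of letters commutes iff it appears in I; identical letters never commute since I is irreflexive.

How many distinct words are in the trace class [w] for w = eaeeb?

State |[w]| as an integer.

drop 0:e onto floor
drop 1:a onto {0:e}
drop 2:e onto {1:a}
drop 3:e onto {2:e}
drop 4:b onto {1:a}
ground layer = {0:e}
drop-orders for the pieces not yet dropped (sum over which currently-grounded one goes next):
  1 to go: {3} 1  {4} 1
  2 to go: {2,3} 1  {3,4} 2
  3 to go: {2,3,4} 3
  if 0:e drops first: 3 orders

3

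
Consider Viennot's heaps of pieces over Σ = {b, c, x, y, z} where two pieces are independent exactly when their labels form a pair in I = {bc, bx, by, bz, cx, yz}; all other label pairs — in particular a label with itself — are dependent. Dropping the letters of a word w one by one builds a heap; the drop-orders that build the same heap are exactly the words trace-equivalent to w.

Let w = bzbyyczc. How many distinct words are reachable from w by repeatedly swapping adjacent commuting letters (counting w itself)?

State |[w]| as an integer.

84

piece 0:b — minimal
piece 1:z — minimal
piece 2:b rests on {0:b}
piece 3:y — minimal
piece 4:y rests on {3:y}
piece 5:c rests on {1:z, 4:y}
piece 6:z rests on {5:c}
piece 7:c rests on {6:z}
minimal pieces: {0:b, 1:z, 3:y}
ways to finish when only these pieces remain (= sum over removing one remaining piece with nothing left below it):
  1 left: {2}→1  {7}→1
  2 left: {0,2}→1  {2,7}→2  {6,7}→1
  3 left: {0,2,7}→3  {2,6,7}→3  {5,6,7}→1
  4 left: {0,2,6,7}→6  {1,5,6,7}→1  {2,5,6,7}→4  {4,5,6,7}→1
  5 left: {0,2,5,6,7}→10  {1,2,5,6,7}→5  {1,4,5,6,7}→2  {2,4,5,6,7}→5  {3,4,5,6,7}→1
  6 left: {0,1,2,5,6,7}→15  {0,2,4,5,6,7}→15  {1,2,4,5,6,7}→12  {1,3,4,5,6,7}→3  {2,3,4,5,6,7}→6
  placing 0:b first → 21 extensions
  placing 1:z first → 21 extensions
  placing 3:y first → 42 extensions
total linear extensions = 84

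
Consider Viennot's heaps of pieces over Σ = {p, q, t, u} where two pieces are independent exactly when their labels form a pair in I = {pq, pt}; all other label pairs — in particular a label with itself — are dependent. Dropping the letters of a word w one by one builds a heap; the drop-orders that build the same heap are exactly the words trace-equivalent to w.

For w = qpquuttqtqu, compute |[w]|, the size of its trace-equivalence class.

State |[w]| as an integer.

0(q) covers ∅
1(p) covers ∅
2(q) covers 0:q
3(u) covers 1:p, 2:q
4(u) covers 3:u
5(t) covers 4:u
6(t) covers 5:t
7(q) covers 6:t
8(t) covers 7:q
9(q) covers 8:t
10(u) covers 9:q
floor of heap: 0:q, 1:p
completions by unplaced set U, small U first (add the entries for U minus each lowest piece of U):
  |U|=1: {10}:1
  |U|=2: {9,10}:1
  |U|=3: {8,9,10}:1
  |U|=4: {7,8,9,10}:1
  |U|=5: {6,7,8,9,10}:1
  |U|=6: {5,6,7,8,9,10}:1
  |U|=7: {4,5,6,7,8,9,10}:1
  |U|=8: {3,4,5,6,7,8,9,10}:1
  |U|=9: {1,3,4,5,6,7,8,9,10}:1  {2,3,4,5,6,7,8,9,10}:1
  start at 0(q): 2
  start at 1(p): 1
sum over floor = 3

3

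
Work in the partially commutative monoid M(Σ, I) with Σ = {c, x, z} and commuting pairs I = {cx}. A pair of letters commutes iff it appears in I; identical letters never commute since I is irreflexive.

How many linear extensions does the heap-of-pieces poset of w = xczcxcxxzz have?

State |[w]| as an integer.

drop 0:x onto floor
drop 1:c onto floor
drop 2:z onto {0:x, 1:c}
drop 3:c onto {2:z}
drop 4:x onto {2:z}
drop 5:c onto {3:c}
drop 6:x onto {4:x}
drop 7:x onto {6:x}
drop 8:z onto {5:c, 7:x}
drop 9:z onto {8:z}
ground layer = {0:x, 1:c}
drop-orders for the pieces not yet dropped (sum over which currently-grounded one goes next):
  1 to go: {9} 1
  2 to go: {8,9} 1
  3 to go: {5,8,9} 1  {7,8,9} 1
  4 to go: {3,5,8,9} 1  {5,7,8,9} 2  {6,7,8,9} 1
  5 to go: {3,5,7,8,9} 3  {4,6,7,8,9} 1  {5,6,7,8,9} 3
  6 to go: {3,5,6,7,8,9} 6  {4,5,6,7,8,9} 4
  7 to go: {3,4,5,6,7,8,9} 10
  8 to go: {2,3,4,5,6,7,8,9} 10
  if 0:x drops first: 10 orders
  if 1:c drops first: 10 orders
heap linearizations: 20

20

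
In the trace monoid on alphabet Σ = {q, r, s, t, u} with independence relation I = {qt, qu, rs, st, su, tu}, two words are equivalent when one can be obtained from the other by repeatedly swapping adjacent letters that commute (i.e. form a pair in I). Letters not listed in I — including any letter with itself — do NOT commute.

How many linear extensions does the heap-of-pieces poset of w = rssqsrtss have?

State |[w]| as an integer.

0(r) covers ∅
1(s) covers ∅
2(s) covers 1:s
3(q) covers 0:r, 2:s
4(s) covers 3:q
5(r) covers 3:q
6(t) covers 5:r
7(s) covers 4:s
8(s) covers 7:s
floor of heap: 0:r, 1:s
completions by unplaced set U, small U first (add the entries for U minus each lowest piece of U):
  |U|=1: {6}:1  {8}:1
  |U|=2: {5,6}:1  {6,8}:2  {7,8}:1
  |U|=3: {4,7,8}:1  {5,6,8}:3  {6,7,8}:3
  |U|=4: {4,6,7,8}:4  {5,6,7,8}:6
  |U|=5: {4,5,6,7,8}:10
  |U|=6: {3,4,5,6,7,8}:10
  |U|=7: {0,3,4,5,6,7,8}:10  {2,3,4,5,6,7,8}:10
  start at 0(r): 10
  start at 1(s): 20
sum over floor = 30

30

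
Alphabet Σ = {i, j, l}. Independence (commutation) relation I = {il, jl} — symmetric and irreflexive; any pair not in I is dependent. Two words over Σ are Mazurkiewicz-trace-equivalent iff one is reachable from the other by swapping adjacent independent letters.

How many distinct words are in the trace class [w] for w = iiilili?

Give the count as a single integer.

21

piece 0:i — minimal
piece 1:i rests on {0:i}
piece 2:i rests on {1:i}
piece 3:l — minimal
piece 4:i rests on {2:i}
piece 5:l rests on {3:l}
piece 6:i rests on {4:i}
minimal pieces: {0:i, 3:l}
ways to finish when only these pieces remain (= sum over removing one remaining piece with nothing left below it):
  1 left: {5}→1  {6}→1
  2 left: {3,5}→1  {4,6}→1  {5,6}→2
  3 left: {2,4,6}→1  {3,5,6}→3  {4,5,6}→3
  4 left: {1,2,4,6}→1  {2,4,5,6}→4  {3,4,5,6}→6
  5 left: {0,1,2,4,6}→1  {1,2,4,5,6}→5  {2,3,4,5,6}→10
  placing 0:i first → 15 extensions
  placing 3:l first → 6 extensions
total linear extensions = 21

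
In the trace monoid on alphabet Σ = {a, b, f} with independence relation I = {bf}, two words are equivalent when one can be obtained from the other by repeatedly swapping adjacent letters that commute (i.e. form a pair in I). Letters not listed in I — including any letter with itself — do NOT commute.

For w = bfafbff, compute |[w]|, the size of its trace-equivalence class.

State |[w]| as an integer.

8

0(b) covers ∅
1(f) covers ∅
2(a) covers 0:b, 1:f
3(f) covers 2:a
4(b) covers 2:a
5(f) covers 3:f
6(f) covers 5:f
floor of heap: 0:b, 1:f
completions by unplaced set U, small U first (add the entries for U minus each lowest piece of U):
  |U|=1: {4}:1  {6}:1
  |U|=2: {4,6}:2  {5,6}:1
  |U|=3: {3,5,6}:1  {4,5,6}:3
  |U|=4: {3,4,5,6}:4
  |U|=5: {2,3,4,5,6}:4
  start at 0(b): 4
  start at 1(f): 4
sum over floor = 8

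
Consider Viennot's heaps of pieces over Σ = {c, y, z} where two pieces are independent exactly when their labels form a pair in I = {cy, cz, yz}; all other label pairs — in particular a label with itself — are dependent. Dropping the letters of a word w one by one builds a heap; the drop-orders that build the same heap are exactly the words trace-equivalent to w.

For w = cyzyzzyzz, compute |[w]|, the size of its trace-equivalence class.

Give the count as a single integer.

0(c) covers ∅
1(y) covers ∅
2(z) covers ∅
3(y) covers 1:y
4(z) covers 2:z
5(z) covers 4:z
6(y) covers 3:y
7(z) covers 5:z
8(z) covers 7:z
floor of heap: 0:c, 1:y, 2:z
completions by unplaced set U, small U first (add the entries for U minus each lowest piece of U):
  |U|=1: {0}:1  {6}:1  {8}:1
  |U|=2: {0,6}:2  {0,8}:2  {3,6}:1  {6,8}:2  {7,8}:1
  |U|=3: {0,3,6}:3  {0,6,8}:6  {0,7,8}:3  {1,3,6}:1  {3,6,8}:3  {5,7,8}:1  {6,7,8}:3
  |U|=4: {0,1,3,6}:4  {0,3,6,8}:12  {0,5,7,8}:4  {0,6,7,8}:12  {1,3,6,8}:4  {3,6,7,8}:6  {4,5,7,8}:1  {5,6,7,8}:4
  |U|=5: {0,1,3,6,8}:20  {0,3,6,7,8}:30  {0,4,5,7,8}:5  {0,5,6,7,8}:20  {1,3,6,7,8}:10  {2,4,5,7,8}:1  {3,5,6,7,8}:10  {4,5,6,7,8}:5
  |U|=6: {0,1,3,6,7,8}:60  {0,2,4,5,7,8}:6  {0,3,5,6,7,8}:60  {0,4,5,6,7,8}:30  {1,3,5,6,7,8}:20  {2,4,5,6,7,8}:6  {3,4,5,6,7,8}:15
  |U|=7: {0,1,3,5,6,7,8}:140  {0,2,4,5,6,7,8}:42  {0,3,4,5,6,7,8}:105  {1,3,4,5,6,7,8}:35  {2,3,4,5,6,7,8}:21
  start at 0(c): 56
  start at 1(y): 168
  start at 2(z): 280
sum over floor = 504

504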